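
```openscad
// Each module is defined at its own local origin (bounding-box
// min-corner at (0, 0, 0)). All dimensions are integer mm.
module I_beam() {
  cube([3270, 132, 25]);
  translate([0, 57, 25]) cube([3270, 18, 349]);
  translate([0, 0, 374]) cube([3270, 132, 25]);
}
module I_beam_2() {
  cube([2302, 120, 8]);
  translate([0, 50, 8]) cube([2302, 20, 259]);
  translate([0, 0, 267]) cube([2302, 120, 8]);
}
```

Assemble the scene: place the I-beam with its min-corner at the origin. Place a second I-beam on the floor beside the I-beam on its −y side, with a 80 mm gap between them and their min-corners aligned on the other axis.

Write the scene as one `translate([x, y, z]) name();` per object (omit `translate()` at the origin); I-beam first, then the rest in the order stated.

I_beam();
translate([0, -200, 0]) I_beam_2();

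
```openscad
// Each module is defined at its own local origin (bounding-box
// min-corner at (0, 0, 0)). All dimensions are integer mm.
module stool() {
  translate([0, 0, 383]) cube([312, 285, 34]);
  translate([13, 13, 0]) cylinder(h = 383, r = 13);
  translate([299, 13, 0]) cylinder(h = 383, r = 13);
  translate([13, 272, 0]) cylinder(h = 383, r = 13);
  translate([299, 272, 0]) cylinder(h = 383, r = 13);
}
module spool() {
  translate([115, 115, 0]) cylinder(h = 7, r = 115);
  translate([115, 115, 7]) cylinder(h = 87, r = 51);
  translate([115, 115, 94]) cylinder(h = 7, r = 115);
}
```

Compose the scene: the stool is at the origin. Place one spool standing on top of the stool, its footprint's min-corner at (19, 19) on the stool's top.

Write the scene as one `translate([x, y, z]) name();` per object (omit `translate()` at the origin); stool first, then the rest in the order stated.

stool();
translate([19, 19, 417]) spool();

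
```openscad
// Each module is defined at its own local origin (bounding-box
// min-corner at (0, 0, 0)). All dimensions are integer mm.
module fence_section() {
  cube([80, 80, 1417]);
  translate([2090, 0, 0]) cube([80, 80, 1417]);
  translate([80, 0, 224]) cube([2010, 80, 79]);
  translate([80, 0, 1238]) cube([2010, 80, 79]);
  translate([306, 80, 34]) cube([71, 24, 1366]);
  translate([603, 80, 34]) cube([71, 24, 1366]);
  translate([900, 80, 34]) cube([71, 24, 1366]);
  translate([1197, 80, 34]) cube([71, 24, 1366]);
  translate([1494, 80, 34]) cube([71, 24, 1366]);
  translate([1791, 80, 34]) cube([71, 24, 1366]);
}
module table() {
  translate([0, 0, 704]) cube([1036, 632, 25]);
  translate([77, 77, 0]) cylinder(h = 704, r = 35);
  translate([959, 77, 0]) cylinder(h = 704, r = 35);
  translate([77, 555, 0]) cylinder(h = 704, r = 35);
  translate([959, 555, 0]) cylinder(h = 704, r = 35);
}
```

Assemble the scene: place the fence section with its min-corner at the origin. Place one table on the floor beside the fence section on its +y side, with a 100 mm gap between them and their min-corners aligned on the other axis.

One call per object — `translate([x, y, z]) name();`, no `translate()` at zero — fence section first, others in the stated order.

fence_section();
translate([0, 204, 0]) table();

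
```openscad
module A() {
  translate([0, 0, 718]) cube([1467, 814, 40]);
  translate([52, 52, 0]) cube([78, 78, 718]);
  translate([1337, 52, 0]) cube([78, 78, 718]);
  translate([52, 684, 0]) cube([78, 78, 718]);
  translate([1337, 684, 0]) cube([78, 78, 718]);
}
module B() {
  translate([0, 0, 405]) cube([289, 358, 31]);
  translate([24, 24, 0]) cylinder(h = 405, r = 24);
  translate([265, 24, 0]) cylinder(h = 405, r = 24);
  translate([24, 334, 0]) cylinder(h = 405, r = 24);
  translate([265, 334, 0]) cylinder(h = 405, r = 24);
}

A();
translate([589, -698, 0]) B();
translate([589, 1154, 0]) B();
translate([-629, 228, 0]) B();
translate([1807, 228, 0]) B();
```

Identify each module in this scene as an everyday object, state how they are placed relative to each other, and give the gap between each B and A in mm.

Each stool's nearest face is 340 mm from the table's bounding box.

A is a table. B is a stool. Four stools sit around the table at the −y, +y, −x, +x sides. The gap between each stool and the table is 340 mm.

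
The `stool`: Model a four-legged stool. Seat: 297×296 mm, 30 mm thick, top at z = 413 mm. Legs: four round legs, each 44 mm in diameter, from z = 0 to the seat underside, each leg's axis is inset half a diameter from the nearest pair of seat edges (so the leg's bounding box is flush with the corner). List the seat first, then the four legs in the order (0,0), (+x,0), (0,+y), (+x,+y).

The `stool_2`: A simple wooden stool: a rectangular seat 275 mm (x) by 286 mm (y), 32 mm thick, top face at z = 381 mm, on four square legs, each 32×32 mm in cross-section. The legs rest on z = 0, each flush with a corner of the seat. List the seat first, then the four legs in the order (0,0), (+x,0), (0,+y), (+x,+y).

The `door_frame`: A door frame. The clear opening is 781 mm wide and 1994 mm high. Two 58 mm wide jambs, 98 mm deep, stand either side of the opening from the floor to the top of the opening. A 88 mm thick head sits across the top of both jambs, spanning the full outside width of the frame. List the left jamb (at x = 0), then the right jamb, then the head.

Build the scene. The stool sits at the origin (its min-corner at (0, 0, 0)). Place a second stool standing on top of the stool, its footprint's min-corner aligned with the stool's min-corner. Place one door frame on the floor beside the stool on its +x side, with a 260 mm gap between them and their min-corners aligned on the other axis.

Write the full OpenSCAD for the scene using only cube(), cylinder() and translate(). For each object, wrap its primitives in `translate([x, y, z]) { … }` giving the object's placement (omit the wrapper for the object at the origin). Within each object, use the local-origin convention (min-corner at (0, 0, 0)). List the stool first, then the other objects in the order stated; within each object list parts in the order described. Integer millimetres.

translate([0, 0, 383]) cube([297, 296, 30]);
translate([22, 22, 0]) cylinder(h = 383, r = 22);
translate([275, 22, 0]) cylinder(h = 383, r = 22);
translate([22, 274, 0]) cylinder(h = 383, r = 22);
translate([275, 274, 0]) cylinder(h = 383, r = 22);
translate([0, 0, 413]) {
  translate([0, 0, 349]) cube([275, 286, 32]);
  cube([32, 32, 349]);
  translate([243, 0, 0]) cube([32, 32, 349]);
  translate([0, 254, 0]) cube([32, 32, 349]);
  translate([243, 254, 0]) cube([32, 32, 349]);
}
translate([557, 0, 0]) {
  cube([58, 98, 1994]);
  translate([839, 0, 0]) cube([58, 98, 1994]);
  translate([0, 0, 1994]) cube([897, 98, 88]);
}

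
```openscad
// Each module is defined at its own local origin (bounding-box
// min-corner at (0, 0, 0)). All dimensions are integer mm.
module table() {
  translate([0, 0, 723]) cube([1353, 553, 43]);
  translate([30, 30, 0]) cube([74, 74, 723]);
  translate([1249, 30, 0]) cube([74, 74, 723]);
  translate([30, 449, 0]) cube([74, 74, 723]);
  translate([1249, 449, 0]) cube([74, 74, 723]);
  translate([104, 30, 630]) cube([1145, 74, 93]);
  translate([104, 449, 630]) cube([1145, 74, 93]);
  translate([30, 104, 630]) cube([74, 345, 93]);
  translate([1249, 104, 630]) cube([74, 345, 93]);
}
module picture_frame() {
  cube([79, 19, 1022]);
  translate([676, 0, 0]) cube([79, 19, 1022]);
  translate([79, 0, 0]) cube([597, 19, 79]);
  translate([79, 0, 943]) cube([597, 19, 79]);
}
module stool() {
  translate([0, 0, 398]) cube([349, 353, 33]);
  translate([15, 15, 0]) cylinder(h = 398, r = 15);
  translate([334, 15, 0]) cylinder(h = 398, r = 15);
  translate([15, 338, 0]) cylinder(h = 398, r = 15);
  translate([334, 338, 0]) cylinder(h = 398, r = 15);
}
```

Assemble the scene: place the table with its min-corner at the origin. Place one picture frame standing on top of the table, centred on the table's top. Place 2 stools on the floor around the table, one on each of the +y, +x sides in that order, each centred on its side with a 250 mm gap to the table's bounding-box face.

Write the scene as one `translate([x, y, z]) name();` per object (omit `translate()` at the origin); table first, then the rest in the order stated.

table();
translate([299, 267, 766]) picture_frame();
translate([502, 803, 0]) stool();
translate([1603, 100, 0]) stool();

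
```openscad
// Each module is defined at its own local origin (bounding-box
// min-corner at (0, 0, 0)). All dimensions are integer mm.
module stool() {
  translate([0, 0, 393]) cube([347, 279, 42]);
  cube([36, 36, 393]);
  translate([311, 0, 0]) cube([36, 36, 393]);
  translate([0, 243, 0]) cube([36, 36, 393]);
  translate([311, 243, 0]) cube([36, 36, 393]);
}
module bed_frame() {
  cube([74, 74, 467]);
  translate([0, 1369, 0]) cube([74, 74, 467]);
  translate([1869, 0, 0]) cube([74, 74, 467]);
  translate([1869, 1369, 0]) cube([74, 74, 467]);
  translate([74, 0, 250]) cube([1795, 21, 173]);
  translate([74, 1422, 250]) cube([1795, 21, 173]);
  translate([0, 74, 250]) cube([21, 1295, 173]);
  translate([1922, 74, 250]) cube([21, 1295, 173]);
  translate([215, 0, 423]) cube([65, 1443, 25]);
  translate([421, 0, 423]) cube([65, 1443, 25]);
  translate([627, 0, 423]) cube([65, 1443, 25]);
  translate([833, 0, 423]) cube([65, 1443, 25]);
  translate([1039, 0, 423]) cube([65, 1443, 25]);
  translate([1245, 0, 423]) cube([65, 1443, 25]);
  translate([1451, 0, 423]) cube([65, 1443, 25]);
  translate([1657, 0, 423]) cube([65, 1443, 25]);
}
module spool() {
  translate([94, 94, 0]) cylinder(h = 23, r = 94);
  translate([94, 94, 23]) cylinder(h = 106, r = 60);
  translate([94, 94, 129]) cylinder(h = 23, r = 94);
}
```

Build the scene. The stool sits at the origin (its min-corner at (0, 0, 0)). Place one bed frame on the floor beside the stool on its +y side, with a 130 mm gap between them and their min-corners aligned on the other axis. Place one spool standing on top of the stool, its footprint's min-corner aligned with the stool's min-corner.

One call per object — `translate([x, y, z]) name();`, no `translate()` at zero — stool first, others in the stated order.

stool();
translate([0, 409, 0]) bed_frame();
translate([0, 0, 435]) spool();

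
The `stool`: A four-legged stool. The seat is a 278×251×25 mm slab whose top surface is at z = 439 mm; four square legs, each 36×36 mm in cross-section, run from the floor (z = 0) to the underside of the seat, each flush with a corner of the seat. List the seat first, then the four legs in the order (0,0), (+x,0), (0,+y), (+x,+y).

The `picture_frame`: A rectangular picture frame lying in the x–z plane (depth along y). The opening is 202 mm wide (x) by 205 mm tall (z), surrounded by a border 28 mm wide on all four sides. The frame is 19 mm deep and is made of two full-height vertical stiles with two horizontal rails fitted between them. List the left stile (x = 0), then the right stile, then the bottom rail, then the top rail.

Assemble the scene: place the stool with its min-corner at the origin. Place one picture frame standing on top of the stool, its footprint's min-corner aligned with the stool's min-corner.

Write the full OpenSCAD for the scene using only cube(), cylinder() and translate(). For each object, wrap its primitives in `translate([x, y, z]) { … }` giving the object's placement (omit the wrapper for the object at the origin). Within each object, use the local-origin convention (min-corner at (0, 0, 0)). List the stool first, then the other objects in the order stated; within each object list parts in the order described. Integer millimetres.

translate([0, 0, 414]) cube([278, 251, 25]);
cube([36, 36, 414]);
translate([242, 0, 0]) cube([36, 36, 414]);
translate([0, 215, 0]) cube([36, 36, 414]);
translate([242, 215, 0]) cube([36, 36, 414]);
translate([0, 0, 439]) {
  cube([28, 19, 261]);
  translate([230, 0, 0]) cube([28, 19, 261]);
  translate([28, 0, 0]) cube([202, 19, 28]);
  translate([28, 0, 233]) cube([202, 19, 28]);
}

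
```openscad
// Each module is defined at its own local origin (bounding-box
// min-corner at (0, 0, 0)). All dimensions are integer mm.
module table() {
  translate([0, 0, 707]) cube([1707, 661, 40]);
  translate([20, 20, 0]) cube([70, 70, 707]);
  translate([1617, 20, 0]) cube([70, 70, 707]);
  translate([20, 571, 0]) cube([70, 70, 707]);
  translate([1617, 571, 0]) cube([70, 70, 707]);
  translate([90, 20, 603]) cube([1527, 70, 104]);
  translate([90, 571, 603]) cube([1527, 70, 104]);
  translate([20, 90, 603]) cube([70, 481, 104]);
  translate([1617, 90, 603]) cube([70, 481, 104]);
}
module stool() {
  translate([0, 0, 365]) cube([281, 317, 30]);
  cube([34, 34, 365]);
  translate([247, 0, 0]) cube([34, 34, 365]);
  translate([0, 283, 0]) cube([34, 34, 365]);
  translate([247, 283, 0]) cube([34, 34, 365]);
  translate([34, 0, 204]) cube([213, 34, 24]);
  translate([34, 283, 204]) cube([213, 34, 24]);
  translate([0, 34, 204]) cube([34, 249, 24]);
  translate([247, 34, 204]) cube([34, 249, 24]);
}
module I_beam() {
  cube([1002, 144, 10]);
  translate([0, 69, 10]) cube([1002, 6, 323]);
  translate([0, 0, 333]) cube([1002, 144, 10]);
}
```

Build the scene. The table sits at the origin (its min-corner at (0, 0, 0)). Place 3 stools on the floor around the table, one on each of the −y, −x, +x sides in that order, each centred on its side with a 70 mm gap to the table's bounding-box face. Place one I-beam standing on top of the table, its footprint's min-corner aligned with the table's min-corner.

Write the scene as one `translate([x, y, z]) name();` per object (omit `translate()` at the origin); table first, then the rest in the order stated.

table();
translate([713, -387, 0]) stool();
translate([-351, 172, 0]) stool();
translate([1777, 172, 0]) stool();
translate([0, 0, 747]) I_beam();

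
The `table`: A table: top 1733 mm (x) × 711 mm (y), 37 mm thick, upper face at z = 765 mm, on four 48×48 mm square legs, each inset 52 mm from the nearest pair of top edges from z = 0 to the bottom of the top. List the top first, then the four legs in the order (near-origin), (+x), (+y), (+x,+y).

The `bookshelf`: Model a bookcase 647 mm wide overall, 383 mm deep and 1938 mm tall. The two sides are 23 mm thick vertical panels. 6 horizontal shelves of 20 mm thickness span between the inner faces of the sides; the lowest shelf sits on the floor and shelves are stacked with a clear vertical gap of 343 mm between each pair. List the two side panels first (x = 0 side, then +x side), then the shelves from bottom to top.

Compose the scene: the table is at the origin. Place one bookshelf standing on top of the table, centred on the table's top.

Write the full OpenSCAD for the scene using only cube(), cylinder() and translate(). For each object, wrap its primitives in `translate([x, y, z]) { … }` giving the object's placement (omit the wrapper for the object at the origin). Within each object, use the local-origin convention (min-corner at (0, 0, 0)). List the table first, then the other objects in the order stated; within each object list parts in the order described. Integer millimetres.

translate([0, 0, 728]) cube([1733, 711, 37]);
translate([52, 52, 0]) cube([48, 48, 728]);
translate([1633, 52, 0]) cube([48, 48, 728]);
translate([52, 611, 0]) cube([48, 48, 728]);
translate([1633, 611, 0]) cube([48, 48, 728]);
translate([543, 164, 765]) {
  cube([23, 383, 1938]);
  translate([624, 0, 0]) cube([23, 383, 1938]);
  translate([23, 0, 0]) cube([601, 383, 20]);
  translate([23, 0, 363]) cube([601, 383, 20]);
  translate([23, 0, 726]) cube([601, 383, 20]);
  translate([23, 0, 1089]) cube([601, 383, 20]);
  translate([23, 0, 1452]) cube([601, 383, 20]);
  translate([23, 0, 1815]) cube([601, 383, 20]);
}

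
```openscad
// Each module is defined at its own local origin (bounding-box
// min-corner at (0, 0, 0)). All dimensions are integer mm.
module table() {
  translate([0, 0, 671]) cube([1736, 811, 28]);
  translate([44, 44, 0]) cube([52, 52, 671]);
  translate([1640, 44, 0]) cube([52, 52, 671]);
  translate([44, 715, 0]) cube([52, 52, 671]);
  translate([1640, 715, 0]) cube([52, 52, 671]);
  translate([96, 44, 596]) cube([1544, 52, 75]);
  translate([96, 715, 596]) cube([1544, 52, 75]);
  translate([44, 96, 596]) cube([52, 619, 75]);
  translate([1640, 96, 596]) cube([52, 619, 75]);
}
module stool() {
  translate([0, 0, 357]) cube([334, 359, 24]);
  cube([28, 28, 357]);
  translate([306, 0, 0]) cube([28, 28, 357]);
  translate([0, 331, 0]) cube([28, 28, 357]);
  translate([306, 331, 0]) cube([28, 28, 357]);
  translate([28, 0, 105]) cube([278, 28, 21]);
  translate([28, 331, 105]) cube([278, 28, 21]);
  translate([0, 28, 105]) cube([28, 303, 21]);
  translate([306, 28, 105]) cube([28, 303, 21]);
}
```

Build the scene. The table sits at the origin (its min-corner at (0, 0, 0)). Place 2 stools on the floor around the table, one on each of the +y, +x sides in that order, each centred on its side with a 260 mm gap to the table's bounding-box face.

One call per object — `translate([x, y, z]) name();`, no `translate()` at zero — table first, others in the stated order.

table();
translate([701, 1071, 0]) stool();
translate([1996, 226, 0]) stool();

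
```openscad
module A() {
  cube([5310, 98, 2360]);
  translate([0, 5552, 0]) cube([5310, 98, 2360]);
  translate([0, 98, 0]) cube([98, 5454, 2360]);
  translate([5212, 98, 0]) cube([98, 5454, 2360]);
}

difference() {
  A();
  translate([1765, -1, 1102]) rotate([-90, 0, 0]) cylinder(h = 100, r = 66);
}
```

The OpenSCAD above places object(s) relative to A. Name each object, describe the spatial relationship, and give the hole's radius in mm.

A is a house frame. The house frame has a circular hole through its front wall. The hole's radius is 66 mm.

The subtracted cylinder has r = 66 mm.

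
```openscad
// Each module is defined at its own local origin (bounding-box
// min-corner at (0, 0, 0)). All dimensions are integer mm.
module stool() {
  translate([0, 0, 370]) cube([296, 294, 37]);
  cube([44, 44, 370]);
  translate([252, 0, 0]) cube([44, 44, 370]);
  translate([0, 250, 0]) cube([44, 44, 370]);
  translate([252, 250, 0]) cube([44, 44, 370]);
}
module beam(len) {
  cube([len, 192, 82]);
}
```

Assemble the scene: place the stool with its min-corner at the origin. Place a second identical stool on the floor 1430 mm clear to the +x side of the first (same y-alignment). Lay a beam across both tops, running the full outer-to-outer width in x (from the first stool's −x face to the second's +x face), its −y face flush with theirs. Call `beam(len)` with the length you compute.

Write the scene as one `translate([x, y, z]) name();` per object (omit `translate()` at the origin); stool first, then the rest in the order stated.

stool();
translate([1726, 0, 0]) stool();
translate([0, 0, 407]) beam(2022);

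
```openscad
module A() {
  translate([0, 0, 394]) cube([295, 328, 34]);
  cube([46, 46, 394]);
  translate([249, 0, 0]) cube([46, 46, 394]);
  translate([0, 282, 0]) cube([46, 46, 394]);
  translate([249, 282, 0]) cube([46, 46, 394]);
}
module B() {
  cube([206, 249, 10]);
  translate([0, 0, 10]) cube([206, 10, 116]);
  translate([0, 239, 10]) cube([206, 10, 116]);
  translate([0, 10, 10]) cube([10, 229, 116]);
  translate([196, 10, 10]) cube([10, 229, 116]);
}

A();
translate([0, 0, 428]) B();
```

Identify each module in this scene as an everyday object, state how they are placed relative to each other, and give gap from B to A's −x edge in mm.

The open box's min-x is at 0; the stool's min-x is 0; gap = 0 mm.

A is a stool. B is an open box. The open box is on top of the stool. The gap from the open box to the stool's −x edge is 0 mm.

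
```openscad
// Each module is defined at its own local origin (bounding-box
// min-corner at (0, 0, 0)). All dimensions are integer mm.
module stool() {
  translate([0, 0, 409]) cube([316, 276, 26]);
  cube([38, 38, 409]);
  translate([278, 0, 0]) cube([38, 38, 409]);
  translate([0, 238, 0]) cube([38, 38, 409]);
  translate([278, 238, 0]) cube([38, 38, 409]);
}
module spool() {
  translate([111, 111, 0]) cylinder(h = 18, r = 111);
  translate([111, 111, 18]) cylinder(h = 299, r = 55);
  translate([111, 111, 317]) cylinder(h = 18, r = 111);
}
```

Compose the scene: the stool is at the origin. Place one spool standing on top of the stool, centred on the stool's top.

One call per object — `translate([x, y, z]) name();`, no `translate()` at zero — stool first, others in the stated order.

stool();
translate([47, 27, 435]) spool();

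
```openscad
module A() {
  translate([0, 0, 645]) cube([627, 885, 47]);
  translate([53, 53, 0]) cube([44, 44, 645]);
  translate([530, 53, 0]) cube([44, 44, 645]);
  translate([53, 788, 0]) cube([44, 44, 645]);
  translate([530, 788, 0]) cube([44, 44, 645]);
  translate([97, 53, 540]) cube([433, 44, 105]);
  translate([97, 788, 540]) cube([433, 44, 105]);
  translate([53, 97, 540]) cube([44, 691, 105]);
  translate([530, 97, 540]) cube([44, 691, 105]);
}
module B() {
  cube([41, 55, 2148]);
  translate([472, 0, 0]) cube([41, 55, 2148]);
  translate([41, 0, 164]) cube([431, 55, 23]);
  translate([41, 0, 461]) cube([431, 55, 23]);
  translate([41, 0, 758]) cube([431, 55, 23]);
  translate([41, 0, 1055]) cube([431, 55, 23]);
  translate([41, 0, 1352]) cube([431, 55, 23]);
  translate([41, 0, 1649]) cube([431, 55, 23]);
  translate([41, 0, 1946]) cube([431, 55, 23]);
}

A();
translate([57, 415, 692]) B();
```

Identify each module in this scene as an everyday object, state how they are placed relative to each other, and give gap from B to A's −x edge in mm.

The ladder's min-x is at 57; the table's min-x is 0; gap = 57 mm.

A is a table. B is a ladder. The ladder is on top of the table, centred. The gap from the ladder to the table's −x edge is 57 mm.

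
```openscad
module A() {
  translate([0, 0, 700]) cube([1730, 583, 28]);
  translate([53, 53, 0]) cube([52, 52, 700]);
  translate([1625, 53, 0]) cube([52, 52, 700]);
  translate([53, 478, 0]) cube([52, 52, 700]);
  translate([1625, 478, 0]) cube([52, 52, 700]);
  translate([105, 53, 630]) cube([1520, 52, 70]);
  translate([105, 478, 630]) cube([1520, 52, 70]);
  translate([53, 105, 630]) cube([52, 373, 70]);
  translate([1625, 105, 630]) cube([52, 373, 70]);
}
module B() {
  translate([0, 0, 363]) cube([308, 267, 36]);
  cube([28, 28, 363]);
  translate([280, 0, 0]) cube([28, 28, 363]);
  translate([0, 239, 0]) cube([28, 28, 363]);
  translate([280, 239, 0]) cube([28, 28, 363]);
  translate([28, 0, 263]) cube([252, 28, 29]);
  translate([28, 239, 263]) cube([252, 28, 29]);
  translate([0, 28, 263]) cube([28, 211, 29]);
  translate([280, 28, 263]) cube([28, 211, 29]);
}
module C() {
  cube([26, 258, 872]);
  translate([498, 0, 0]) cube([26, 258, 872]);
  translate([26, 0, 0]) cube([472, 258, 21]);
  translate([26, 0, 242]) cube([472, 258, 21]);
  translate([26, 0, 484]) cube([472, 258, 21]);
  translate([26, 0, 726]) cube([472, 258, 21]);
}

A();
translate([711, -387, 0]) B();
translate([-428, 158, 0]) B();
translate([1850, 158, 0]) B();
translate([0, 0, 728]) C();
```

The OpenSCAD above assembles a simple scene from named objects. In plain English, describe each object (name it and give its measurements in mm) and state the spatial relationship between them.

A is a table: top 1730 mm (x) × 583 mm (y), 28 mm thick, upper face at z = 728 mm, on four 52×52 mm square legs, each inset 53 mm from the nearest pair of top edges, running from z = 0 to the bottom of the top. Four apron rails, 52 mm thick and 70 mm tall, run between adjacent legs with their top edges flush with the underside of the top and their outer faces flush with the legs' outer faces.

B is a four-legged stool. The seat is a 308×267×36 mm slab whose top surface is at z = 399 mm; four square legs, each 28×28 mm in cross-section, run from the floor (z = 0) to the underside of the seat, each flush with a corner of the seat. Four stretchers, 28 mm wide and 29 mm tall, connect adjacent legs with their undersides at z = 263 mm, each running between the inner faces of the legs it joins and aligned with the legs' outer faces on the other axis.

C is a bookshelf 524 mm wide overall, 258 mm deep and 872 mm tall. The two sides are 26 mm thick vertical panels. 4 horizontal shelves of 21 mm thickness span between the inner faces of the sides; the lowest shelf sits on the floor and shelves are stacked with a clear vertical gap of 221 mm between each pair.

Three stools sit around the table at the −y, −x, +x sides. The bookshelf is on top of the table.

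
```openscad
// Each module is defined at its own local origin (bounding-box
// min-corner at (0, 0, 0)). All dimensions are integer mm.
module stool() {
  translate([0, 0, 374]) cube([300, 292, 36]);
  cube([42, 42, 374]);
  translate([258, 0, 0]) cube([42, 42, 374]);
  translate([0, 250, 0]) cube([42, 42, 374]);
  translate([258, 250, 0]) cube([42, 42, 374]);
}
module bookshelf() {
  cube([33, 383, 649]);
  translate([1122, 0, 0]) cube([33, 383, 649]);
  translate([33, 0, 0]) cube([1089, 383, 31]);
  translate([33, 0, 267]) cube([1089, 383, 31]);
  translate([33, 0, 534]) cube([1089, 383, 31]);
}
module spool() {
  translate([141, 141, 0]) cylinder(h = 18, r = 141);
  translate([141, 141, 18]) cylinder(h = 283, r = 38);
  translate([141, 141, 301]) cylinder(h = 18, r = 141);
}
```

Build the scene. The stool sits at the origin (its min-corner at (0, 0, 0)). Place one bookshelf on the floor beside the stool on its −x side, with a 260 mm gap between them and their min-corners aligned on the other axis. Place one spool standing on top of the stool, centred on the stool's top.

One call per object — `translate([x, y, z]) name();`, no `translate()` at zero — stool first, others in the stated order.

stool();
translate([-1415, 0, 0]) bookshelf();
translate([9, 5, 410]) spool();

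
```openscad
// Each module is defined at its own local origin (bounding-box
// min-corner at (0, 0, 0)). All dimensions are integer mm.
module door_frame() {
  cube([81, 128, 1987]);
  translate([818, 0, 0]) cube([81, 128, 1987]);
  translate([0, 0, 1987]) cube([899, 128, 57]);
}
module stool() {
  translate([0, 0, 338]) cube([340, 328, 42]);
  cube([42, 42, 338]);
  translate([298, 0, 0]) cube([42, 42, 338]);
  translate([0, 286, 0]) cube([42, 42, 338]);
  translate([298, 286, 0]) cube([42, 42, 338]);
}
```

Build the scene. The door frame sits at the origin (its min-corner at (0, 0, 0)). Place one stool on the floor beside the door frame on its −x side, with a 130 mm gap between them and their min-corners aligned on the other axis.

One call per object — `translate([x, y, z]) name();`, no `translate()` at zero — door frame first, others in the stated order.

door_frame();
translate([-470, 0, 0]) stool();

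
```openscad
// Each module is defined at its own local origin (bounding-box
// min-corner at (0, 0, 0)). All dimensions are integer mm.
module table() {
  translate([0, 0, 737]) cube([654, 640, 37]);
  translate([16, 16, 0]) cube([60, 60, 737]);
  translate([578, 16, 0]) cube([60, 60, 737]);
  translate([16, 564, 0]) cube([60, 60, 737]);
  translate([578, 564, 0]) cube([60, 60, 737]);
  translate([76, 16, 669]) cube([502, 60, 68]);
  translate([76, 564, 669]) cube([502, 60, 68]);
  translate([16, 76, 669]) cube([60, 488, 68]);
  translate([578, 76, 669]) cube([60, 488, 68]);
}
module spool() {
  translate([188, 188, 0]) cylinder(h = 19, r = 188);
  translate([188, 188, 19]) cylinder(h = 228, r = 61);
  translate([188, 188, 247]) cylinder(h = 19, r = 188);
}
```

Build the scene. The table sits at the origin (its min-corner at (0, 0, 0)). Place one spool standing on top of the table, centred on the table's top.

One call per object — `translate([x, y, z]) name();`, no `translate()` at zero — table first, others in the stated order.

table();
translate([139, 132, 774]) spool();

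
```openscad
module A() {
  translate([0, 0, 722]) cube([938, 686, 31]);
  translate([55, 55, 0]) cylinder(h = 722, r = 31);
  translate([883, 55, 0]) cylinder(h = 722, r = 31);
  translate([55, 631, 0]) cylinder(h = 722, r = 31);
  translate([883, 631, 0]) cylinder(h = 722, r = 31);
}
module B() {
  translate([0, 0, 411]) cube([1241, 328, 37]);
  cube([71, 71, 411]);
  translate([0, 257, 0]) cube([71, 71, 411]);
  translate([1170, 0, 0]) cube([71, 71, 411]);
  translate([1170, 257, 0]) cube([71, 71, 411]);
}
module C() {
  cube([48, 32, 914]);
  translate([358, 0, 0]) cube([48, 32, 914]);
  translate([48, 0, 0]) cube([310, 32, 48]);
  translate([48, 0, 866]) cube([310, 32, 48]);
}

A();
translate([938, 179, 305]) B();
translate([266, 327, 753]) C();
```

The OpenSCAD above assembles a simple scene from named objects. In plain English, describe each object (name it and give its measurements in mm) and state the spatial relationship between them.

A is a table: top 938 mm (x) × 686 mm (y), 31 mm thick, upper face at z = 753 mm, on four round legs of 62 mm diameter, each leg's bounding box inset 24 mm from the nearest pair of top edges, running from z = 0 to the bottom of the top.

B is a long wooden bench with a 1241 mm (x) × 328 mm (y) seat, 37 mm thick, its top surface 448 mm above the floor. Four 71 mm square legs at the seat corners, flush with the edges, run from z = 0 to the seat underside.

C is a picture frame with a 310×818 mm rectangular opening (x by z) and a uniform 48 mm border on every side. Frame depth is 32 mm along y. It is built from two vertical stiles running the full outside height and two horizontal rails spanning the gap between the stiles.

The bench is beside the table with their tops flush at z = 753. The picture frame is on top of the table, centred.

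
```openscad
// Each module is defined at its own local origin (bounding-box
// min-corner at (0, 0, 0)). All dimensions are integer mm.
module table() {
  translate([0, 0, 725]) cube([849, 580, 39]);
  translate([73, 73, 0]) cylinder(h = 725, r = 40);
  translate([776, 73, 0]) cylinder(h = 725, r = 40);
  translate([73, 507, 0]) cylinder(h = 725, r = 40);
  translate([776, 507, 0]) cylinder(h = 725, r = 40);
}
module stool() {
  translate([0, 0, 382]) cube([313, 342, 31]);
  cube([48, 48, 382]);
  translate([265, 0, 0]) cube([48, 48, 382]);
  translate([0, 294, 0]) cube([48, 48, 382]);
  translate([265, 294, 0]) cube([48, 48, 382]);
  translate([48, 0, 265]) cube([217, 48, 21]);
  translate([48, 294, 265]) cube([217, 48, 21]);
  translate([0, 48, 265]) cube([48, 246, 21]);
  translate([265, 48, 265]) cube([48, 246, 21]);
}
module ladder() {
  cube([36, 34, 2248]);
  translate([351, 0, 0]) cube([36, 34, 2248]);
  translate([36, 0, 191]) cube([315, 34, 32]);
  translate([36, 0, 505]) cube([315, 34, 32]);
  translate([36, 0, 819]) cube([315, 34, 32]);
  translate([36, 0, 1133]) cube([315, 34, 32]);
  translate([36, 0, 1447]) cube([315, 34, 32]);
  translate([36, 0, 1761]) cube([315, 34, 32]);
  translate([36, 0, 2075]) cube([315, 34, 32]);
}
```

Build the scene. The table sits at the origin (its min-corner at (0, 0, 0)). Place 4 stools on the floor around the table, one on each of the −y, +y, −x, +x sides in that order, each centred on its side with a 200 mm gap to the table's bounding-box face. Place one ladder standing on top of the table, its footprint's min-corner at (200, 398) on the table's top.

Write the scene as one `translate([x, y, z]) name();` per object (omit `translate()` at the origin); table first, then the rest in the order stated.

table();
translate([268, -542, 0]) stool();
translate([268, 780, 0]) stool();
translate([-513, 119, 0]) stool();
translate([1049, 119, 0]) stool();
translate([200, 398, 764]) ladder();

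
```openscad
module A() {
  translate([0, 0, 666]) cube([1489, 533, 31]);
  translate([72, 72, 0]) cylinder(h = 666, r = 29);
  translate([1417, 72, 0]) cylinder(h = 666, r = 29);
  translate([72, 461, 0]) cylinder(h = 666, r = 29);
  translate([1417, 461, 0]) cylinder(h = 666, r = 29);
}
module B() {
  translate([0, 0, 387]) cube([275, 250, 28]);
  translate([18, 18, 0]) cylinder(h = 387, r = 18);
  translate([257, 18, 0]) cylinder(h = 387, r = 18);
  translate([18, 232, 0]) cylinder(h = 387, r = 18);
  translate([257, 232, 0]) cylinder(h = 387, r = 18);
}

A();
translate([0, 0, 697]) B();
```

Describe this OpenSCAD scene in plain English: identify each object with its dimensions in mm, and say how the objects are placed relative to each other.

A is a table: top 1489 mm (x) × 533 mm (y), 31 mm thick, upper face at z = 697 mm, on four round legs of 58 mm diameter, each leg's bounding box inset 43 mm from the nearest pair of top edges, running from z = 0 to the bottom of the top.

B is a four-legged stool. The seat is a 275×250×28 mm slab whose top surface is at z = 415 mm; four round legs, each 36 mm in diameter, run from the floor (z = 0) to the underside of the seat, each leg's axis is inset half a diameter from the nearest pair of seat edges (so the leg's bounding box is flush with the corner).

The stool is on top of the table.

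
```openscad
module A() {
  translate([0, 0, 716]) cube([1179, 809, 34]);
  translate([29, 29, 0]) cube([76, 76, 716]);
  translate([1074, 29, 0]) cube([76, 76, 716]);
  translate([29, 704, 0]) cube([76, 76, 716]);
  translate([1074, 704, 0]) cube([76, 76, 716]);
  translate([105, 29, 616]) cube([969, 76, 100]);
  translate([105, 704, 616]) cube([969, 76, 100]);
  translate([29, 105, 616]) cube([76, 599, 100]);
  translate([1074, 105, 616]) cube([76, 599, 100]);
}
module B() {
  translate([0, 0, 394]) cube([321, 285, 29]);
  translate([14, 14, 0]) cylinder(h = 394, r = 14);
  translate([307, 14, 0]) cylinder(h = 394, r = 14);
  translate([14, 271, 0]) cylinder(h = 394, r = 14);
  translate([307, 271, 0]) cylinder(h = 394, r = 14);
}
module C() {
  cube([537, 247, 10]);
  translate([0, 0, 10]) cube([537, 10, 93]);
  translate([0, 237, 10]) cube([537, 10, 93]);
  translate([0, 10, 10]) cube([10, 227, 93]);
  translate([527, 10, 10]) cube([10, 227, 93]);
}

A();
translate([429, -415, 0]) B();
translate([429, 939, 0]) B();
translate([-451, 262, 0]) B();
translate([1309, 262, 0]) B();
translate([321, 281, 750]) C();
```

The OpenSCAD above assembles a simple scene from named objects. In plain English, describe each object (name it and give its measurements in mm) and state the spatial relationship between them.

A is a table: top 1179 mm (x) × 809 mm (y), 34 mm thick, upper face at z = 750 mm, on four 76×76 mm square legs, each inset 29 mm from the nearest pair of top edges, running from z = 0 to the bottom of the top. Four apron rails, 76 mm thick and 100 mm tall, run between adjacent legs with their top edges flush with the underside of the top and their outer faces flush with the legs' outer faces.

B is a four-legged stool. The seat is 321×285 mm, 29 mm thick, top at z = 423 mm. It stands on four round legs, each 28 mm in diameter, from z = 0 to the seat underside, each leg's axis is inset half a diameter from the nearest pair of seat edges (so the leg's bounding box is flush with the corner).

C is an open-topped rectangular box: outside dimensions 537×247×103 mm, with a uniform wall and base thickness of 10 mm. The base is a full 537×247 slab on the floor; four walls sit on top of the base. The front and back walls (the −y and +y sides) span the full width; the two side walls fit between them.

Four stools sit around the table at the −y, +y, −x, +x sides. The open box is on top of the table, centred.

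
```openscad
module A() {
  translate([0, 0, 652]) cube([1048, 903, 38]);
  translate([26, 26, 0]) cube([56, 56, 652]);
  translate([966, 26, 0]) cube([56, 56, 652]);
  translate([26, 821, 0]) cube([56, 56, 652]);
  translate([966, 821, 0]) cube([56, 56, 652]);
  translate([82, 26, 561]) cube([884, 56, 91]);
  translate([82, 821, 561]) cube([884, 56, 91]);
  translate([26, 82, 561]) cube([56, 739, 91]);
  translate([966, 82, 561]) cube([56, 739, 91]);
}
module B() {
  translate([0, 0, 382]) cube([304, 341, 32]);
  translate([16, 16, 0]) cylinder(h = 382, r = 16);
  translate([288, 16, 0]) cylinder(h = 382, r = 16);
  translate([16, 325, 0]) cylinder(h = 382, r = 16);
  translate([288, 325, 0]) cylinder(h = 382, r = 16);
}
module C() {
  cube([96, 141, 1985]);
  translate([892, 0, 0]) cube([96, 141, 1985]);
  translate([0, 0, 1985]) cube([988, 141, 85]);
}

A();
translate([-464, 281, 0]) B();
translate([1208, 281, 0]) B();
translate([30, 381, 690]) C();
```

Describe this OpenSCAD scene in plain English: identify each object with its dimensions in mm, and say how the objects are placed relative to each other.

A is a table with a 1048×903 mm rectangular top, 38 mm thick, top surface at z = 690 mm, supported by four 56×56 mm square legs, each inset 26 mm from the nearest pair of top edges, running from the floor. Four apron rails, 56 mm thick and 91 mm tall, run between adjacent legs with their top edges flush with the underside of the top and their outer faces flush with the legs' outer faces.

B is a simple wooden stool: a rectangular seat 304 mm (x) by 341 mm (y), 32 mm thick, top face at z = 414 mm, on four round legs, each 32 mm in diameter. The legs rest on z = 0, each leg's axis is inset half a diameter from the nearest pair of seat edges (so the leg's bounding box is flush with the corner).

C is a rectangular door frame: two vertical jambs of 96×141 mm section, 1985 mm tall, with a clear opening 796 mm wide between their inner faces. A header 85 mm tall and 141 mm deep lies on top of the jambs and spans the full outside width.

Two stools sit around the table at the −x, +x sides. The door frame is on top of the table, centred.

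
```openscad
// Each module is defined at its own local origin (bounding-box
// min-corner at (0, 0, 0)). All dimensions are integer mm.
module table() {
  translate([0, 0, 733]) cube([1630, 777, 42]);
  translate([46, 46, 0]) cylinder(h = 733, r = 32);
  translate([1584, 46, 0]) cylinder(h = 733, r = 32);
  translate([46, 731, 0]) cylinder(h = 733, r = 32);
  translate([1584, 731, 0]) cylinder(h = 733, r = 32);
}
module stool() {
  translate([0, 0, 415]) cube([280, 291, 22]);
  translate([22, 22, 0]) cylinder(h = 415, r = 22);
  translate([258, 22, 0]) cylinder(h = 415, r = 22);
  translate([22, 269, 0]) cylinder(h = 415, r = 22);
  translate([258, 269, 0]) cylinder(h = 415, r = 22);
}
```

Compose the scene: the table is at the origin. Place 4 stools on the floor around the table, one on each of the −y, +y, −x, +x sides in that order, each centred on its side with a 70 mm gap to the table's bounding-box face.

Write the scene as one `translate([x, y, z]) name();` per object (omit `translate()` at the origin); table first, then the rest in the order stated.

table();
translate([675, -361, 0]) stool();
translate([675, 847, 0]) stool();
translate([-350, 243, 0]) stool();
translate([1700, 243, 0]) stool();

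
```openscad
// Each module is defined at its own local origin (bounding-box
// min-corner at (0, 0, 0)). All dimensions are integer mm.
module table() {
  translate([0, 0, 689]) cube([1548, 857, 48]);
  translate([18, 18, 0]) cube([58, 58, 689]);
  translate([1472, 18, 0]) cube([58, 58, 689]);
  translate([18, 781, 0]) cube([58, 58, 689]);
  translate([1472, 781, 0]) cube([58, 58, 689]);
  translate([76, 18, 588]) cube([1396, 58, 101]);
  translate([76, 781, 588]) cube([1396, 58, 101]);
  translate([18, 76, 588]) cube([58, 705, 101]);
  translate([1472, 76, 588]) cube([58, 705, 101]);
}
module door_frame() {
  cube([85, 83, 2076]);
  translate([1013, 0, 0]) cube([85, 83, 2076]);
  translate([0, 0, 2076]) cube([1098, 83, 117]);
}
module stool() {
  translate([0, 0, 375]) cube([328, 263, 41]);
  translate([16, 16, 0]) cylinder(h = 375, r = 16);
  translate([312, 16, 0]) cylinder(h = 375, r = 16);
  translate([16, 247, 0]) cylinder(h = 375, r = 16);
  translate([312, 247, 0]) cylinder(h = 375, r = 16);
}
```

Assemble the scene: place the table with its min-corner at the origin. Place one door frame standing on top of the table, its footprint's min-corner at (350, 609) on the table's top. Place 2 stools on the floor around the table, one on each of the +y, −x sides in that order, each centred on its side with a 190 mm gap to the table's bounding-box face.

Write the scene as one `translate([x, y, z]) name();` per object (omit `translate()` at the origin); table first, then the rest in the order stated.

table();
translate([350, 609, 737]) door_frame();
translate([610, 1047, 0]) stool();
translate([-518, 297, 0]) stool();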